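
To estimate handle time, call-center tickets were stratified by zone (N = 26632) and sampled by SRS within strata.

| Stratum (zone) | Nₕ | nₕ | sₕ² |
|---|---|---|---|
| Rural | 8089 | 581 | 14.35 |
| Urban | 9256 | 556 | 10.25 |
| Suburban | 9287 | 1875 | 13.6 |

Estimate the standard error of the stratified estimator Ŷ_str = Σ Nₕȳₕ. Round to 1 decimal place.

1866.5

Var(Ŷ_str) = Σₕ Nₕ²(1 − fₕ)sₕ²/nₕ.
Rural: 8089²·(1 − 581/8089)·14.35/581 = 1.5000125 × 10^6.
Urban: 9256²·(1 − 556/9256)·10.25/556 = 1.4845392 × 10^6.
Suburban: 9287²·(1 − 1875/9287)·13.6/1875 = 499284.97.
Sum = 3.4838367 × 10^6.
SE = √(3.4838367 × 10^6) = 1866.5.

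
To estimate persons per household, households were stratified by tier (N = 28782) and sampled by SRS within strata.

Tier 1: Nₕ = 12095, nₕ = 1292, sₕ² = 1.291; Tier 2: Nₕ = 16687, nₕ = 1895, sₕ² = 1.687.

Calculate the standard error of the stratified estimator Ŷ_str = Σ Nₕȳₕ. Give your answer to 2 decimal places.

591.86

Var(Ŷ_str) = Σₕ Nₕ²(1 − fₕ)sₕ²/nₕ.
Tier 1: 12095²·(1 − 1292/12095)·1.291/1292 = 130561.15.
Tier 2: 16687²·(1 − 1895/16687)·1.687/1895 = 219740.97.
Sum = 350302.12.
SE = √(350302.12) = 591.86.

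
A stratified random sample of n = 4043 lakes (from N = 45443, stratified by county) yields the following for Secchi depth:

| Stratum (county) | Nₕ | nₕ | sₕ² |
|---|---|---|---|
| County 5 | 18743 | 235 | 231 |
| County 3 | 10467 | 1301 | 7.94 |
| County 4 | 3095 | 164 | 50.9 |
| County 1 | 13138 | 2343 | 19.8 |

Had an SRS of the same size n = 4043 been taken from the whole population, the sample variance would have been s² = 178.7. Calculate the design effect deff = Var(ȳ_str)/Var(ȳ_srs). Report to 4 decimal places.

4.1560

Var(ȳ_str) = Σ Wₕ²(1−fₕ)sₕ²/nₕ with Wₕ = Nₕ/45443:
  County 5: (18743/45443)²·(1−235/18743)·231/235 = 0.16512344
  County 3: (10467/45443)²·(1−1301/10467)·7.94/1301 = 2.8353801 × 10^-4
  County 4: (3095/45443)²·(1−164/3095)·50.9/164 = 0.0013633784
  County 1: (13138/45443)²·(1−2343/13138)·19.8/2343 = 5.8037783 × 10^-4
  → Var(ȳ_str) = 0.16735073.
Var(ȳ_srs) = (1 − 4043/45443)·178.7/4043 = 0.040267453.
deff = 0.16735073 / 0.040267453 = 4.1560.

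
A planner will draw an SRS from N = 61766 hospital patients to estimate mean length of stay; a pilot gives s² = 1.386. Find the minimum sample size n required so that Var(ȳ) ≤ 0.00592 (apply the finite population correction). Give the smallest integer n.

234

Without fpc, n₀ = s²/D = 1.386/0.00592 = 234.1216.
With fpc, (1 − n/N)·s²/n ≤ D requires n ≥ n₀/(1 + n₀/N) = 234.1216/(1 + 234.1216/61766) = 233.2375.
Rounding up, n = 234.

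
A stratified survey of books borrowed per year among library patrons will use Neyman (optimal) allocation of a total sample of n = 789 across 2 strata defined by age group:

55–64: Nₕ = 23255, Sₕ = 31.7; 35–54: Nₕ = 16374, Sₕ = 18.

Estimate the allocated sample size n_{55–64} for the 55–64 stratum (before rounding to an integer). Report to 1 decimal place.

Neyman allocation: nₕ = n·NₕSₕ / Σⱼ NⱼSⱼ.
Σ NⱼSⱼ = 23255·31.7 + 16374·18 = 1.0319155 × 10^6.
n_{55–64} = 789·23255·31.7 / (1.0319155 × 10^6) = 563.6.

563.6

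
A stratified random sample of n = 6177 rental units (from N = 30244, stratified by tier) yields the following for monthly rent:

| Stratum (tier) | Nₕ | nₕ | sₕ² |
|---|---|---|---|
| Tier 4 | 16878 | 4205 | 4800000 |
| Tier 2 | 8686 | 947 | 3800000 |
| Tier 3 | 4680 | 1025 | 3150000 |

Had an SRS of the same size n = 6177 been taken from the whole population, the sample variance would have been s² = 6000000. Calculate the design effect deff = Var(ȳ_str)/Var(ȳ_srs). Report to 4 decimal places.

0.8012

Var(ȳ_str) = Σ Wₕ²(1−fₕ)sₕ²/nₕ with Wₕ = Nₕ/30244:
  Tier 4: (16878/30244)²·(1−4205/16878)·4800000/4205 = 266.92988
  Tier 2: (8686/30244)²·(1−947/8686)·3800000/947 = 294.88985
  Tier 3: (4680/30244)²·(1−1025/4680)·3150000/1025 = 57.470035
  → Var(ȳ_str) = 619.28977.
Var(ȳ_srs) = (1 − 6177/30244)·6000000/6177 = 772.95886.
deff = 619.28977 / 772.95886 = 0.8012.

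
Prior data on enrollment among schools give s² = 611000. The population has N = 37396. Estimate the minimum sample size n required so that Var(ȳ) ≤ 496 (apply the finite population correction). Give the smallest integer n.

Without fpc, n₀ = s²/D = 611000/496 = 1231.8548.
With fpc, (1 − n/N)·s²/n ≤ D requires n ≥ n₀/(1 + n₀/N) = 1231.8548/(1 + 1231.8548/37396) = 1192.5706.
Rounding up, n = 1193.

1193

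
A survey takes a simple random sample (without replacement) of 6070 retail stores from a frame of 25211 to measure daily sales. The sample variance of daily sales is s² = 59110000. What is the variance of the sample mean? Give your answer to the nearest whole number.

7393

Under SRS without replacement, Var(ȳ) = (1 − f)·s²/n with f = n/N = 6070/25211 = 0.24076792.
Var(ȳ) = (1 − 0.24076792)·59110000/6070 = 0.75923208·9738.056 = 7393.4445.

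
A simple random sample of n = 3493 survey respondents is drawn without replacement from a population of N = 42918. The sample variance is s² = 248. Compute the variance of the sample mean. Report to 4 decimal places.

Under SRS without replacement, Var(ȳ) = (1 − f)·s²/n with f = n/N = 3493/42918 = 0.08138776.
Var(ȳ) = (1 − 0.08138776)·248/3493 = 0.91861224·0.070999141 = 0.06522068.

0.0652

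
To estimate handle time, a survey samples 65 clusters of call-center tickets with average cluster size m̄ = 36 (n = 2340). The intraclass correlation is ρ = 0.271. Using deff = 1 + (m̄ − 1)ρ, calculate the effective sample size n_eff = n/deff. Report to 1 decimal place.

deff = 1 + (36 − 1)·0.271 = 1 + 9.485 = 10.485.
n_eff = 2340 / 10.485 = 223.2.

223.2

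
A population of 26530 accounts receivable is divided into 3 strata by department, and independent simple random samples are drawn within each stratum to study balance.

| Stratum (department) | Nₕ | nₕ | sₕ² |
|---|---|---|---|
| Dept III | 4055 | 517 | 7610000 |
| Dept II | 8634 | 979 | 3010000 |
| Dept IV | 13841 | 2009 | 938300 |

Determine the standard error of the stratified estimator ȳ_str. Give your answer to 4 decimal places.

26.4086

Var(ȳ_str) = Σₕ Wₕ²(1 − fₕ)sₕ²/nₕ with Wₕ = Nₕ/N, N = 26530.
Dept III: Wₕ = 0.15284583; term = 0.15284583²·(1 − 0.12749692)·7610000/517 = 300.0325.
Dept II: Wₕ = 0.32544289; term = 0.32544289²·(1 − 0.11338893)·3010000/979 = 288.71314.
Dept IV: Wₕ = 0.52171127; term = 0.52171127²·(1 − 0.14514847)·938300/2009 = 108.67081.
Sum = 697.41645.
SE = √(697.41645) = 26.4086.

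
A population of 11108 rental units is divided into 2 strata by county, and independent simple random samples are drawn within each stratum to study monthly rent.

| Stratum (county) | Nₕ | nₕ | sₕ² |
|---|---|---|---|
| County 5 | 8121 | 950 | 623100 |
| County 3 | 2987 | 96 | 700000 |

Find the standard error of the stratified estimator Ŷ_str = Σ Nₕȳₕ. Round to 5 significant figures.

Var(Ŷ_str) = Σₕ Nₕ²(1 − fₕ)sₕ²/nₕ.
County 5: 8121²·(1 − 950/8121)·623100/950 = 3.8196483 × 10^10.
County 3: 2987²·(1 − 96/2987)·700000/96 = 6.2966582 × 10^10.
Sum = 1.0116307 × 10^11.
SE = √(1.0116307 × 10^11) = 318060.

318060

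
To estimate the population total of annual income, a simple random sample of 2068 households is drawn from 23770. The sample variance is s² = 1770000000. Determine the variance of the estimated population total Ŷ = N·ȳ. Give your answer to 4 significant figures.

Var(Ŷ) = N²·Var(ȳ) = N²·(1 − n/N)·s²/n.
f = 2068/23770 = 0.08700042; Var(ȳ) = 0.91299958·1770000000/2068 = 781435.81.
Var(Ŷ) = 23770² · 781435.81 = 4.4152131 × 10^14.

4.415 × 10^14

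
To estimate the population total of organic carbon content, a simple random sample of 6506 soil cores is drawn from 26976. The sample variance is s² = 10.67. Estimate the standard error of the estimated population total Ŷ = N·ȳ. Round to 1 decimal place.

Var(Ŷ) = N²·Var(ȳ) = N²·(1 − n/N)·s²/n.
f = 6506/26976 = 0.24117734; Var(ȳ) = 0.75882266·10.67/6506 = 0.0012444878.
Var(Ŷ) = 26976² · 0.0012444878 = 905619.47.
SE(Ŷ) = √(905619.47) = 951.6.

951.6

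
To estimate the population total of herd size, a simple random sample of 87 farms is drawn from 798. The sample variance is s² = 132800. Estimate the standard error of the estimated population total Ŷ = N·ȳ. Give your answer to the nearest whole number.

Var(Ŷ) = N²·Var(ȳ) = N²·(1 − n/N)·s²/n.
f = 87/798 = 0.10902256; Var(ȳ) = 0.89097744·132800/87 = 1360.0207.
Var(Ŷ) = 798² · 1360.0207 = 8.6606662 × 10^8.
SE(Ŷ) = √(8.6606662 × 10^8) = 29429.

29429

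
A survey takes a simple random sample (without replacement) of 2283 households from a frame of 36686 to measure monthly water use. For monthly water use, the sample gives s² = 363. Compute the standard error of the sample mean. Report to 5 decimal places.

0.38614

Under SRS without replacement, Var(ȳ) = (1 − f)·s²/n with f = n/N = 2283/36686 = 0.06223082.
Var(ȳ) = (1 − 0.06223082)·363/2283 = 0.93776918·0.15900131 = 0.14910653.
SE(ȳ) = √(0.14910653) = 0.38614.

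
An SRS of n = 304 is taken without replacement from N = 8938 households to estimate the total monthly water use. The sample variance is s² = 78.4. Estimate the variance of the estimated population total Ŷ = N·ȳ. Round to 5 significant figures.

Var(Ŷ) = N²·Var(ȳ) = N²·(1 − n/N)·s²/n.
f = 304/8938 = 0.03401208; Var(ȳ) = 0.96598792·78.4/304 = 0.2491232.
Var(Ŷ) = 8938² · 0.2491232 = 1.9901915 × 10^7.

1.9902 × 10^7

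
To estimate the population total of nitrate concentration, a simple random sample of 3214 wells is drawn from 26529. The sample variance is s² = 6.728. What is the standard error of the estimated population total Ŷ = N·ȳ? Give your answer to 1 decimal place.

1137.9

Var(Ŷ) = N²·Var(ȳ) = N²·(1 − n/N)·s²/n.
f = 3214/26529 = 0.12115044; Var(ȳ) = 0.87884956·6.728/3214 = 0.0018397324.
Var(Ŷ) = 26529² · 0.0018397324 = 1.2947813 × 10^6.
SE(Ŷ) = √(1.2947813 × 10^6) = 1137.9.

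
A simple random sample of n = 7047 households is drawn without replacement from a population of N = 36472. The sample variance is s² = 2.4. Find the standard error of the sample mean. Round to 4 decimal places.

0.0166

Under SRS without replacement, Var(ȳ) = (1 − f)·s²/n with f = n/N = 7047/36472 = 0.19321671.
Var(ȳ) = (1 − 0.19321671)·2.4/7047 = 0.80678329·3.4057046 × 10^-4 = 2.7476655 × 10^-4.
SE(ȳ) = √(2.7476655 × 10^-4) = 0.0166.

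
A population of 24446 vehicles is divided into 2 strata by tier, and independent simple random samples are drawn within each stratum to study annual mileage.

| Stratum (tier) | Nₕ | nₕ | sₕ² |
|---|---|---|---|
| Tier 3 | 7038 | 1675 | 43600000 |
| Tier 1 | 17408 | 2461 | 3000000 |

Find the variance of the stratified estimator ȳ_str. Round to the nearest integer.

2175

Var(ȳ_str) = Σₕ Wₕ²(1 − fₕ)sₕ²/nₕ with Wₕ = Nₕ/N, N = 24446.
Tier 3: Wₕ = 0.28789986; term = 0.28789986²·(1 − 0.23799375)·43600000/1675 = 1644.0428.
Tier 1: Wₕ = 0.71210014; term = 0.71210014²·(1 − 0.14137178)·3000000/2461 = 530.75848.
Sum = 2174.8013.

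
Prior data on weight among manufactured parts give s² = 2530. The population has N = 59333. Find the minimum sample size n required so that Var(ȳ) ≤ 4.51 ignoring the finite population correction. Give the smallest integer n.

561

Without fpc, n₀ = s²/D = 2530/4.51 = 560.9756.
Rounding up, n = 561.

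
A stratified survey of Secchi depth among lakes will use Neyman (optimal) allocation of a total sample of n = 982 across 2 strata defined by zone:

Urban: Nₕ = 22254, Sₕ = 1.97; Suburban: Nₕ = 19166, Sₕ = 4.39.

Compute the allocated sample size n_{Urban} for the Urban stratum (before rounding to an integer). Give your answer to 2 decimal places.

336.39

Neyman allocation: nₕ = n·NₕSₕ / Σⱼ NⱼSⱼ.
Σ NⱼSⱼ = 22254·1.97 + 19166·4.39 = 127979.12.
n_{Urban} = 982·22254·1.97 / 127979.12 = 336.39.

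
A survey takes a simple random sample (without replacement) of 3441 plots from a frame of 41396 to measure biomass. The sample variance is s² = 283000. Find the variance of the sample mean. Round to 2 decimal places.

Under SRS without replacement, Var(ȳ) = (1 − f)·s²/n with f = n/N = 3441/41396 = 0.08312397.
Var(ȳ) = (1 − 0.08312397)·283000/3441 = 0.91687603·82.243534 = 75.407125.

75.41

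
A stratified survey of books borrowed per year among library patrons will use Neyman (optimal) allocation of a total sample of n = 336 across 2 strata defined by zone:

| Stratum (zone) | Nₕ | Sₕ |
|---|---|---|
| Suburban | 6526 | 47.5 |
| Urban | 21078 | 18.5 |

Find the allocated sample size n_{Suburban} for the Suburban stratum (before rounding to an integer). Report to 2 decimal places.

Neyman allocation: nₕ = n·NₕSₕ / Σⱼ NⱼSⱼ.
Σ NⱼSⱼ = 6526·47.5 + 21078·18.5 = 699928.
n_{Suburban} = 336·6526·47.5 / 699928 = 148.81.

148.81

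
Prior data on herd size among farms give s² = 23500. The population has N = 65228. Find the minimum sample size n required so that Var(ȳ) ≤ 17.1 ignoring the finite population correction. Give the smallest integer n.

1375

Without fpc, n₀ = s²/D = 23500/17.1 = 1374.2690.
Rounding up, n = 1375.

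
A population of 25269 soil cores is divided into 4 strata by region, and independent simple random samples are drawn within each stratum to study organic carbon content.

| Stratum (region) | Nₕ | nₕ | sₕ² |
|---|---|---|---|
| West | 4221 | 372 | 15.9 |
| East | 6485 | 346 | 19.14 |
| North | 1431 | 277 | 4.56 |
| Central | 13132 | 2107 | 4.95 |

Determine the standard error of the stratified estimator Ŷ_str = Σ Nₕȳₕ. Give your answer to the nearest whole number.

Var(Ŷ_str) = Σₕ Nₕ²(1 − fₕ)sₕ²/nₕ.
West: 4221²·(1 − 372/4221)·15.9/372 = 694412.37.
East: 6485²·(1 − 346/6485)·19.14/346 = 2.2022846 × 10^6.
North: 1431²·(1 − 277/1431)·4.56/277 = 27185.074.
Central: 13132²·(1 − 2107/13132)·4.95/2107 = 340134.07.
Sum = 3.2640161 × 10^6.
SE = √(3.2640161 × 10^6) = 1807.

1807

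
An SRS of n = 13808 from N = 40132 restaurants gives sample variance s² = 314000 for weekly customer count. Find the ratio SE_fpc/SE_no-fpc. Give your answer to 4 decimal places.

f = n/N = 13808/40132 = 0.34406459.
SE_no-fpc = √(s²/n) = 4.7686938; SE_fpc = √((1−f)s²/n) = 3.8621574.
Ratio = √(1−f) = 0.80989840.

0.8099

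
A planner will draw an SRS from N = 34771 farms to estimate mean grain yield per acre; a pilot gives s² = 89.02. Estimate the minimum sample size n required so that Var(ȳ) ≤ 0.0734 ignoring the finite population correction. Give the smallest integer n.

Without fpc, n₀ = s²/D = 89.02/0.0734 = 1212.8065.
Rounding up, n = 1213.

1213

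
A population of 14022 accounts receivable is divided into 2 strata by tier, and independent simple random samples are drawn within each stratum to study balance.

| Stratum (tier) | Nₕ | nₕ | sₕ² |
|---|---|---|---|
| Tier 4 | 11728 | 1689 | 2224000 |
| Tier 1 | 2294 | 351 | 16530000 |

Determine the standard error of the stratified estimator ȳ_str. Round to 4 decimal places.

43.0825

Var(ȳ_str) = Σₕ Wₕ²(1 − fₕ)sₕ²/nₕ with Wₕ = Nₕ/N, N = 14022.
Tier 4: Wₕ = 0.83639994; term = 0.83639994²·(1 − 0.14401432)·2224000/1689 = 788.49623.
Tier 1: Wₕ = 0.16360006; term = 0.16360006²·(1 − 0.15300785)·16530000/351 = 1067.6085.
Sum = 1856.1047.
SE = √(1856.1047) = 43.0825.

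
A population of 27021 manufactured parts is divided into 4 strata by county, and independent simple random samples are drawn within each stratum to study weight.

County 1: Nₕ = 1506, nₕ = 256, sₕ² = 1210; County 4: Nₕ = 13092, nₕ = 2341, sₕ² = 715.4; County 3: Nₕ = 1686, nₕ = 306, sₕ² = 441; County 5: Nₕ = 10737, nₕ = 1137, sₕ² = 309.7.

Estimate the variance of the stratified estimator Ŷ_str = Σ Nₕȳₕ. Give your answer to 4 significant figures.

Var(Ŷ_str) = Σₕ Nₕ²(1 − fₕ)sₕ²/nₕ.
County 1: 1506²·(1 − 256/1506)·1210/256 = 8.8977539 × 10^6.
County 4: 13092²·(1 − 2341/13092)·715.4/2341 = 4.3013262 × 10^7.
County 3: 1686²·(1 − 306/1686)·441/306 = 3.3531565 × 10^6.
County 5: 10737²·(1 − 1137/10737)·309.7/1137 = 2.807598 × 10^7.
Sum = 8.3340152 × 10^7.

8.334 × 10^7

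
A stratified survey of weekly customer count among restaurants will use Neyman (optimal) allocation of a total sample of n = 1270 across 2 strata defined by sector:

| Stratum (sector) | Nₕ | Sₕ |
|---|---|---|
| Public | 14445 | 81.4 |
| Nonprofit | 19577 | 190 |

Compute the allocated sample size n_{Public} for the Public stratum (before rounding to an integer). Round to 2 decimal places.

305.04

Neyman allocation: nₕ = n·NₕSₕ / Σⱼ NⱼSⱼ.
Σ NⱼSⱼ = 14445·81.4 + 19577·190 = 4.895453 × 10^6.
n_{Public} = 1270·14445·81.4 / (4.895453 × 10^6) = 305.04.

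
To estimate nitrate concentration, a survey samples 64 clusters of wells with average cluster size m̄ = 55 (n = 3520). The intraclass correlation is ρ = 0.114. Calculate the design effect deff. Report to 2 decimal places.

deff = 1 + (55 − 1)·0.114 = 1 + 6.156 = 7.156.

7.16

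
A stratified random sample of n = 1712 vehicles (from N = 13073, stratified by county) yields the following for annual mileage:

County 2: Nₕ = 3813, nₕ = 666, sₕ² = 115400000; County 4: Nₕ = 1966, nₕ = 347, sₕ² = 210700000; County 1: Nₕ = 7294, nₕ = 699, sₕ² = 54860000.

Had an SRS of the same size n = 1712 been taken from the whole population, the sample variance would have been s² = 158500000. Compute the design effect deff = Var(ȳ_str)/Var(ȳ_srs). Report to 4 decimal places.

0.5663

Var(ȳ_str) = Σ Wₕ²(1−fₕ)sₕ²/nₕ with Wₕ = Nₕ/13073:
  County 2: (3813/13073)²·(1−666/3813)·115400000/666 = 12165.91
  County 4: (1966/13073)²·(1−347/1966)·210700000/347 = 11308.758
  County 1: (7294/13073)²·(1−699/7294)·54860000/699 = 22090.659
  → Var(ȳ_str) = 45565.327.
Var(ȳ_srs) = (1 − 1712/13073)·158500000/1712 = 80457.55.
deff = 45565.327 / 80457.55 = 0.5663.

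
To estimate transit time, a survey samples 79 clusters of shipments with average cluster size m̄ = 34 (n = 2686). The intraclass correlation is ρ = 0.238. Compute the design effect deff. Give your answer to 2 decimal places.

8.85

deff = 1 + (34 − 1)·0.238 = 1 + 7.854 = 8.854.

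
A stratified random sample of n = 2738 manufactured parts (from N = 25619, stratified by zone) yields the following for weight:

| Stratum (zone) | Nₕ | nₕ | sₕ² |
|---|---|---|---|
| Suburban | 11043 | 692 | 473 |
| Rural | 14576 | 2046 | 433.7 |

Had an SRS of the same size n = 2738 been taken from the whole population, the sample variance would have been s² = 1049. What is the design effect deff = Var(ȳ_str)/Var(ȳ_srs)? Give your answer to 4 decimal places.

0.5203

Var(ȳ_str) = Σ Wₕ²(1−fₕ)sₕ²/nₕ with Wₕ = Nₕ/25619:
  Suburban: (11043/25619)²·(1−692/11043)·473/692 = 0.11904196
  Rural: (14576/25619)²·(1−2046/14576)·433.7/2046 = 0.05898599
  → Var(ȳ_str) = 0.17802795.
Var(ȳ_srs) = (1 − 2738/25619)·1049/2738 = 0.3421802.
deff = 0.17802795 / 0.3421802 = 0.5203.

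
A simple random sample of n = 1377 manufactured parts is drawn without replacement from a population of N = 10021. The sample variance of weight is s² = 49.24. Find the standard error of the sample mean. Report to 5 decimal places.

Under SRS without replacement, Var(ȳ) = (1 − f)·s²/n with f = n/N = 1377/10021 = 0.13741144.
Var(ȳ) = (1 − 0.13741144)·49.24/1377 = 0.86258856·0.035758896 = 0.030845215.
SE(ȳ) = √(0.030845215) = 0.17563.

0.17563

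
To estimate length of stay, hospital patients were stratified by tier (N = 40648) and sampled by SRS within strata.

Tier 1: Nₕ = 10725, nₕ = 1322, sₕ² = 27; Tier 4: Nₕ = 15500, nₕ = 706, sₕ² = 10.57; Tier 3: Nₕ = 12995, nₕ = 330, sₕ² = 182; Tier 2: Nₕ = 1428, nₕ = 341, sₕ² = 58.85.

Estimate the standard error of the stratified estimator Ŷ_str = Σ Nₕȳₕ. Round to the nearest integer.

9825

Var(Ŷ_str) = Σₕ Nₕ²(1 − fₕ)sₕ²/nₕ.
Tier 1: 10725²·(1 − 1322/10725)·27/1322 = 2.0596624 × 10^6.
Tier 4: 15500²·(1 − 706/15500)·10.57/706 = 3.4331091 × 10^6.
Tier 3: 12995²·(1 − 330/12995)·182/330 = 9.0769287 × 10^7.
Tier 2: 1428²·(1 − 341/1428)·58.85/341 = 267885.89.
Sum = 9.6529944 × 10^7.
SE = √(9.6529944 × 10^7) = 9825.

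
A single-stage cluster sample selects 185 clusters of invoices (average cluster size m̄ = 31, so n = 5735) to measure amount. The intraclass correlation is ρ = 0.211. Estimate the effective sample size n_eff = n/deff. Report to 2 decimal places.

deff = 1 + (31 − 1)·0.211 = 1 + 6.33 = 7.33.
n_eff = 5735 / 7.33 = 782.40.

782.40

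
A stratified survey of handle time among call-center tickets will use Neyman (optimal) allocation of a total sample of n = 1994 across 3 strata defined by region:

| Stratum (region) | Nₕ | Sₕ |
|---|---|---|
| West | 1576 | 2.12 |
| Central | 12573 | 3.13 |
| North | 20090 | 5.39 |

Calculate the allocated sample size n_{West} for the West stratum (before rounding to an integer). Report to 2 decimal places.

Neyman allocation: nₕ = n·NₕSₕ / Σⱼ NⱼSⱼ.
Σ NⱼSⱼ = 1576·2.12 + 12573·3.13 + 20090·5.39 = 150979.71.
n_{West} = 1994·1576·2.12 / 150979.71 = 44.13.

44.13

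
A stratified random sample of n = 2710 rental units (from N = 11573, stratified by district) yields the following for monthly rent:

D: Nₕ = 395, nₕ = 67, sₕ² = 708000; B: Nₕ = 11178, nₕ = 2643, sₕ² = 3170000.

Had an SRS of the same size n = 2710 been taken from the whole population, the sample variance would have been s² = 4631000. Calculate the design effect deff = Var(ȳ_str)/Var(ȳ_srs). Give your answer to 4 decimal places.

Var(ȳ_str) = Σ Wₕ²(1−fₕ)sₕ²/nₕ with Wₕ = Nₕ/11573:
  D: (395/11573)²·(1−67/395)·708000/67 = 10.222038
  B: (11178/11573)²·(1−2643/11178)·3170000/2643 = 854.35393
  → Var(ȳ_str) = 864.57597.
Var(ȳ_srs) = (1 − 2710/11573)·4631000/2710 = 1308.7006.
deff = 864.57597 / 1308.7006 = 0.6606.

0.6606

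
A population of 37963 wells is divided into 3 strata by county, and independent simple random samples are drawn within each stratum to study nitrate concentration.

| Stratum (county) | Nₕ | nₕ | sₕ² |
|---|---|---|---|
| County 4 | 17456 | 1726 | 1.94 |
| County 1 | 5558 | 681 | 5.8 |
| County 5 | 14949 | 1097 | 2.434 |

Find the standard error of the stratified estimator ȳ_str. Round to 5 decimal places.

0.02633

Var(ȳ_str) = Σₕ Wₕ²(1 − fₕ)sₕ²/nₕ with Wₕ = Nₕ/N, N = 37963.
County 4: Wₕ = 0.45981614; term = 0.45981614²·(1 − 0.09887718)·1.94/1726 = 2.1414767 × 10^-4.
County 1: Wₕ = 0.14640571; term = 0.14640571²·(1 − 0.12252609)·5.8/681 = 1.6018842 × 10^-4.
County 5: Wₕ = 0.39377815; term = 0.39377815²·(1 − 0.07338283)·2.434/1097 = 3.1879942 × 10^-4.
Sum = 6.9313551 × 10^-4.
SE = √(6.9313551 × 10^-4) = 0.02633.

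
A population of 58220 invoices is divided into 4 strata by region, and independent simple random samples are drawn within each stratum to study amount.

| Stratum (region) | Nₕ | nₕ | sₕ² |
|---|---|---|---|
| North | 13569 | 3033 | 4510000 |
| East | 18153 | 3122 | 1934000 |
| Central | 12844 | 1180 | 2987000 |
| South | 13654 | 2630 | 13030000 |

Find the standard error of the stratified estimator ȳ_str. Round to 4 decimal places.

Var(ȳ_str) = Σₕ Wₕ²(1 − fₕ)sₕ²/nₕ with Wₕ = Nₕ/N, N = 58220.
North: Wₕ = 0.23306424; term = 0.23306424²·(1 − 0.22352421)·4510000/3033 = 62.716719.
East: Wₕ = 0.31180007; term = 0.31180007²·(1 − 0.17198259)·1934000/3122 = 49.867254.
Central: Wₕ = 0.22061147; term = 0.22061147²·(1 − 0.09187169)·2987000/1180 = 111.88107.
South: Wₕ = 0.23452422; term = 0.23452422²·(1 − 0.19261755)·13030000/2630 = 220.01048.
Sum = 444.47552.
SE = √(444.47552) = 21.0826.

21.0826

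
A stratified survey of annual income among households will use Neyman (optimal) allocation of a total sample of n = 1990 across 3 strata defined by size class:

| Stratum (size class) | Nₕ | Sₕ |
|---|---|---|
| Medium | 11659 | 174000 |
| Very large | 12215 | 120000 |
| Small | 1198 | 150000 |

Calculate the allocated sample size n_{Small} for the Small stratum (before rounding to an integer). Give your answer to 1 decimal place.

Neyman allocation: nₕ = n·NₕSₕ / Σⱼ NⱼSⱼ.
Σ NⱼSⱼ = 11659·174000 + 12215·120000 + 1198·150000 = 3.674166 × 10^9.
n_{Small} = 1990·1198·150000 / (3.674166 × 10^9) = 97.3.

97.3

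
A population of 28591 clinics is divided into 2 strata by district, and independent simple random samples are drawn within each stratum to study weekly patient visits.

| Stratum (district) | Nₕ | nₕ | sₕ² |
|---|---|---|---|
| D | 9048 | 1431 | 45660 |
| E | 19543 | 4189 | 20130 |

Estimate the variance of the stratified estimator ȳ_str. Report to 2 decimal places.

Var(ȳ_str) = Σₕ Wₕ²(1 − fₕ)sₕ²/nₕ with Wₕ = Nₕ/N, N = 28591.
D: Wₕ = 0.31646322; term = 0.31646322²·(1 − 0.15815650)·45660/1431 = 2.6901353.
E: Wₕ = 0.68353678; term = 0.68353678²·(1 − 0.21434785)·20130/4189 = 1.763955.
Sum = 4.4540903.

4.45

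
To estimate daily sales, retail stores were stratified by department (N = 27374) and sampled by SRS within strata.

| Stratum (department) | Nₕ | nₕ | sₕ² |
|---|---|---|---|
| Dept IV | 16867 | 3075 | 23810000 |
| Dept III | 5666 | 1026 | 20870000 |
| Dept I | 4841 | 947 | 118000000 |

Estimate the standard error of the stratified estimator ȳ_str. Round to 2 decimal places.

Var(ȳ_str) = Σₕ Wₕ²(1 − fₕ)sₕ²/nₕ with Wₕ = Nₕ/N, N = 27374.
Dept IV: Wₕ = 0.61616863; term = 0.61616863²·(1 − 0.18230865)·23810000/3075 = 2403.825.
Dept III: Wₕ = 0.20698473; term = 0.20698473²·(1 − 0.18108013)·20870000/1026 = 713.66289.
Dept I: Wₕ = 0.17684664; term = 0.17684664²·(1 − 0.19562074)·118000000/947 = 3134.6318.
Sum = 6252.1197.
SE = √(6252.1197) = 79.07.

79.07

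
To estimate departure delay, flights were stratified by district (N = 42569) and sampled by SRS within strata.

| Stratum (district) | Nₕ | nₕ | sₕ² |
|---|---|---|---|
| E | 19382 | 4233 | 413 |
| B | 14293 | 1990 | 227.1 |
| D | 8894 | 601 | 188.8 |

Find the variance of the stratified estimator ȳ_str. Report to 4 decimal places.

0.0397

Var(ȳ_str) = Σₕ Wₕ²(1 − fₕ)sₕ²/nₕ with Wₕ = Nₕ/N, N = 42569.
E: Wₕ = 0.45530785; term = 0.45530785²·(1 − 0.21839851)·413/4233 = 0.015808747.
B: Wₕ = 0.33576076; term = 0.33576076²·(1 − 0.13922899)·227.1/1990 = 0.01107418.
D: Wₕ = 0.20893138; term = 0.20893138²·(1 − 0.06757365)·188.8/601 = 0.012786433.
Sum = 0.03966936.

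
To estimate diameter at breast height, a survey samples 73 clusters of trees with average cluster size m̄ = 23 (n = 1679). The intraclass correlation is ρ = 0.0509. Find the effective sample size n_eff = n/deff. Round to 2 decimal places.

792.06

deff = 1 + (23 − 1)·0.0509 = 1 + 1.1198 = 2.1198.
n_eff = 1679 / 2.1198 = 792.06.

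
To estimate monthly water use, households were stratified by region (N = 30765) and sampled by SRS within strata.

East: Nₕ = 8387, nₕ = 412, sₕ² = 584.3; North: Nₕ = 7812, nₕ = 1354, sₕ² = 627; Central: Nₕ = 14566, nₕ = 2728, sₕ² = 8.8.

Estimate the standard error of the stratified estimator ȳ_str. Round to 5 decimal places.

Var(ȳ_str) = Σₕ Wₕ²(1 − fₕ)sₕ²/nₕ with Wₕ = Nₕ/N, N = 30765.
East: Wₕ = 0.27261498; term = 0.27261498²·(1 − 0.04912364)·584.3/412 = 0.10022179.
North: Wₕ = 0.25392491; term = 0.25392491²·(1 − 0.17332309)·627/1354 = 0.024682851.
Central: Wₕ = 0.47346010; term = 0.47346010²·(1 − 0.18728546)·8.8/2728 = 5.8768297 × 10^-4.
Sum = 0.12549232.
SE = √(0.12549232) = 0.35425.

0.35425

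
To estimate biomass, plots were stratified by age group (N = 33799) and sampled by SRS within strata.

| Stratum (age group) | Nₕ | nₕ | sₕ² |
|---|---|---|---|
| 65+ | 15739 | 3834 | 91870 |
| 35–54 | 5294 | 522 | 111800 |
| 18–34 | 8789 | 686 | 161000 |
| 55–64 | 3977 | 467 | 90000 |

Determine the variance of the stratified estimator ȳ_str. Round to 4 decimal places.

25.6528

Var(ȳ_str) = Σₕ Wₕ²(1 − fₕ)sₕ²/nₕ with Wₕ = Nₕ/N, N = 33799.
65+: Wₕ = 0.46566466; term = 0.46566466²·(1 − 0.24359870)·91870/3834 = 3.9302524.
35–54: Wₕ = 0.15663185; term = 0.15663185²·(1 − 0.09860219)·111800/522 = 4.7363956.
18–34: Wₕ = 0.26003728; term = 0.26003728²·(1 − 0.07805211)·161000/686 = 14.63118.
55–64: Wₕ = 0.11766620; term = 0.11766620²·(1 − 0.11742519)·90000/467 = 2.3549443.
Sum = 25.652772.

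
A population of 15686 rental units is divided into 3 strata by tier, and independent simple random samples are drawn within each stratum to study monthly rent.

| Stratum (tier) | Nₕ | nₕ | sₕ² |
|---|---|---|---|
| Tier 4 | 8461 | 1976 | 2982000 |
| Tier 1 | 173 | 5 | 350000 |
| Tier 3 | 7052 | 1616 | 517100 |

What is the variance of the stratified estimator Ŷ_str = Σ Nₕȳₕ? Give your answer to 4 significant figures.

Var(Ŷ_str) = Σₕ Nₕ²(1 − fₕ)sₕ²/nₕ.
Tier 4: 8461²·(1 − 1976/8461)·2982000/1976 = 8.2804202 × 10^10.
Tier 1: 173²·(1 − 5/173)·350000/5 = 2.03448 × 10^9.
Tier 3: 7052²·(1 − 1616/7052)·517100/1616 = 1.2266621 × 10^10.
Sum = 9.7105303 × 10^10.

9.711 × 10^10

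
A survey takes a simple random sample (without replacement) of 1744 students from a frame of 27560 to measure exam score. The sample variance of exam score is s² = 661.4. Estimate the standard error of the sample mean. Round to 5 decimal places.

0.59602

Under SRS without replacement, Var(ȳ) = (1 − f)·s²/n with f = n/N = 1744/27560 = 0.06328012.
Var(ȳ) = (1 − 0.06328012)·661.4/1744 = 0.93671988·0.37924312 = 0.35524457.
SE(ȳ) = √(0.35524457) = 0.59602.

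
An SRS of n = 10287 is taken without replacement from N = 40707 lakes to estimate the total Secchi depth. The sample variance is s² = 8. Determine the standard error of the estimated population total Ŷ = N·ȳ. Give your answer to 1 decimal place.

Var(Ŷ) = N²·Var(ȳ) = N²·(1 − n/N)·s²/n.
f = 10287/40707 = 0.25270838; Var(ȳ) = 0.74729162·8/10287 = 5.8115417 × 10^-4.
Var(Ŷ) = 40707² · (5.8115417 × 10^-4) = 963007.24.
SE(Ŷ) = √(963007.24) = 981.3.

981.3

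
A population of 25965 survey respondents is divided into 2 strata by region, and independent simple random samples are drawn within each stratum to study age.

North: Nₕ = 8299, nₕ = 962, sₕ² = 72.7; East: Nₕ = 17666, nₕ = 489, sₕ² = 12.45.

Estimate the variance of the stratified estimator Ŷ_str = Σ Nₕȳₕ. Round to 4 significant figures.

Var(Ŷ_str) = Σₕ Nₕ²(1 − fₕ)sₕ²/nₕ.
North: 8299²·(1 − 962/8299)·72.7/962 = 4.6015445 × 10^6.
East: 17666²·(1 − 489/17666)·12.45/489 = 7.7258458 × 10^6.
Sum = 1.232739 × 10^7.

1.233 × 10^7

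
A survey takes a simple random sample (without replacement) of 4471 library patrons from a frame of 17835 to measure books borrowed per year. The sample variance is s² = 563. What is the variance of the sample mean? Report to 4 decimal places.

Under SRS without replacement, Var(ȳ) = (1 − f)·s²/n with f = n/N = 4471/17835 = 0.25068685.
Var(ȳ) = (1 − 0.25068685)·563/4471 = 0.74931315·0.12592261 = 0.094355469.

0.0944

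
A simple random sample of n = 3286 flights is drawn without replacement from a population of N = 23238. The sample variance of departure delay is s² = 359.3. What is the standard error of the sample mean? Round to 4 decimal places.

Under SRS without replacement, Var(ȳ) = (1 − f)·s²/n with f = n/N = 3286/23238 = 0.14140632.
Var(ȳ) = (1 − 0.14140632)·359.3/3286 = 0.85859368·0.10934267 = 0.093880922.
SE(ȳ) = √(0.093880922) = 0.3064.

0.3064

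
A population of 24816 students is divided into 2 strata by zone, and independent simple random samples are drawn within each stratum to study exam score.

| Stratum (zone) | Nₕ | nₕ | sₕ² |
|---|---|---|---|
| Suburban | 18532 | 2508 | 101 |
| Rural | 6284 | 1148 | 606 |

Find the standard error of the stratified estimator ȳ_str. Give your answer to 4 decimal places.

Var(ȳ_str) = Σₕ Wₕ²(1 − fₕ)sₕ²/nₕ with Wₕ = Nₕ/N, N = 24816.
Suburban: Wₕ = 0.74677627; term = 0.74677627²·(1 − 0.13533348)·101/2508 = 0.01941885.
Rural: Wₕ = 0.25322373; term = 0.25322373²·(1 − 0.18268619)·606/1148 = 0.027664853.
Sum = 0.047083703.
SE = √(0.047083703) = 0.2170.

0.2170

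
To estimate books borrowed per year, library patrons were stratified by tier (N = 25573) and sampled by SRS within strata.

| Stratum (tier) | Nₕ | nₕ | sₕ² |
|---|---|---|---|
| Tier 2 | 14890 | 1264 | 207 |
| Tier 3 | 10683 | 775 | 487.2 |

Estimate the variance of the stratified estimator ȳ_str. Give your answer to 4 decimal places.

Var(ȳ_str) = Σₕ Wₕ²(1 − fₕ)sₕ²/nₕ with Wₕ = Nₕ/N, N = 25573.
Tier 2: Wₕ = 0.58225472; term = 0.58225472²·(1 − 0.08488919)·207/1264 = 0.050806935.
Tier 3: Wₕ = 0.41774528; term = 0.41774528²·(1 − 0.07254517)·487.2/775 = 0.10174696.
Sum = 0.1525539.

0.1526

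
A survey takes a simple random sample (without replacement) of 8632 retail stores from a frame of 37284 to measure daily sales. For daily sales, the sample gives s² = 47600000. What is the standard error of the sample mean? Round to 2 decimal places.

Under SRS without replacement, Var(ȳ) = (1 − f)·s²/n with f = n/N = 8632/37284 = 0.23152022.
Var(ȳ) = (1 − 0.23152022)·47600000/8632 = 0.76847978·5514.3652 = 4237.6781.
SE(ȳ) = √(4237.6781) = 65.10.

65.10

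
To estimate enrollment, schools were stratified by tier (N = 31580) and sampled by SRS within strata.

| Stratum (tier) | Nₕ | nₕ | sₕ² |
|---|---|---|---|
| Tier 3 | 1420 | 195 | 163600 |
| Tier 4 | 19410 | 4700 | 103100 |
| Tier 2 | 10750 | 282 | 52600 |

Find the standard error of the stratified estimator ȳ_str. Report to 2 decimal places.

5.37

Var(ȳ_str) = Σₕ Wₕ²(1 − fₕ)sₕ²/nₕ with Wₕ = Nₕ/N, N = 31580.
Tier 3: Wₕ = 0.04496517; term = 0.04496517²·(1 − 0.13732394)·163600/195 = 1.4633522.
Tier 4: Wₕ = 0.61462951; term = 0.61462951²·(1 − 0.24214323)·103100/4700 = 6.2802186.
Tier 2: Wₕ = 0.34040532; term = 0.34040532²·(1 − 0.02623256)·52600/282 = 21.046727.
Sum = 28.790298.
SE = √(28.790298) = 5.37.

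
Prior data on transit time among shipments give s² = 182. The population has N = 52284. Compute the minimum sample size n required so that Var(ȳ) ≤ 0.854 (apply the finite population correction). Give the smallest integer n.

Without fpc, n₀ = s²/D = 182/0.854 = 213.1148.
With fpc, (1 − n/N)·s²/n ≤ D requires n ≥ n₀/(1 + n₀/N) = 213.1148/(1 + 213.1148/52284) = 212.2496.
Rounding up, n = 213.

213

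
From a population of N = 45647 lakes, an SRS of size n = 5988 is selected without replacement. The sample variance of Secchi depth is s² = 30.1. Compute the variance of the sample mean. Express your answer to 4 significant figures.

Under SRS without replacement, Var(ȳ) = (1 − f)·s²/n with f = n/N = 5988/45647 = 0.13118058.
Var(ȳ) = (1 − 0.13118058)·30.1/5988 = 0.86881942·0.0050267201 = 0.004367312.

0.004367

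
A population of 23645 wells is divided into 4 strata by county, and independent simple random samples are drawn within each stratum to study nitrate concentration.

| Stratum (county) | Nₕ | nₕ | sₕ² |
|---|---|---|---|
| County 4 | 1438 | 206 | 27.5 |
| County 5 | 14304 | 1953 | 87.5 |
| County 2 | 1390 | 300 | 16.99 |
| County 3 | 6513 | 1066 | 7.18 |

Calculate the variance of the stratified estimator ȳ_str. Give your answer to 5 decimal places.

Var(ȳ_str) = Σₕ Wₕ²(1 − fₕ)sₕ²/nₕ with Wₕ = Nₕ/N, N = 23645.
County 4: Wₕ = 0.06081624; term = 0.06081624²·(1 − 0.14325452)·27.5/206 = 4.2301565 × 10^-4.
County 5: Wₕ = 0.60494819; term = 0.60494819²·(1 − 0.13653523)·87.5/1953 = 0.014157507.
County 2: Wₕ = 0.05878621; term = 0.05878621²·(1 − 0.21582734)·16.99/300 = 1.5347399 × 10^-4.
County 3: Wₕ = 0.27544936; term = 0.27544936²·(1 − 0.16367265)·7.18/1066 = 4.2739266 × 10^-4.
Sum = 0.015161389.

0.01516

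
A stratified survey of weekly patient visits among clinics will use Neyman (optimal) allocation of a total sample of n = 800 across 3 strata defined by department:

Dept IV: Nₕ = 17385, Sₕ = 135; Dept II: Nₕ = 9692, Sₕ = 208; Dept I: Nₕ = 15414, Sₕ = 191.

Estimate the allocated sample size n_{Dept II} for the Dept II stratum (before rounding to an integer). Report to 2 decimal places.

220.71

Neyman allocation: nₕ = n·NₕSₕ / Σⱼ NⱼSⱼ.
Σ NⱼSⱼ = 17385·135 + 9692·208 + 15414·191 = 7.306985 × 10^6.
n_{Dept II} = 800·9692·208 / (7.306985 × 10^6) = 220.71.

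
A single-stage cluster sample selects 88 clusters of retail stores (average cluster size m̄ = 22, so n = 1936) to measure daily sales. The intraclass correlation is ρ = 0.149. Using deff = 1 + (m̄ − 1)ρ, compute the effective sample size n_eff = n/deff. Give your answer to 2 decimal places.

468.88

deff = 1 + (22 − 1)·0.149 = 1 + 3.129 = 4.129.
n_eff = 1936 / 4.129 = 468.88.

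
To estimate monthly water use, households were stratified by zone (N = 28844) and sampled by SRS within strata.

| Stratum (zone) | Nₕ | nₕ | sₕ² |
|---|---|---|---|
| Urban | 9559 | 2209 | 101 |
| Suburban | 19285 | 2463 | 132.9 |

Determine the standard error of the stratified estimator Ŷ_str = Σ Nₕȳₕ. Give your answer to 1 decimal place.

4551.6

Var(Ŷ_str) = Σₕ Nₕ²(1 − fₕ)sₕ²/nₕ.
Urban: 9559²·(1 − 2209/9559)·101/2209 = 3.2123692 × 10^6.
Suburban: 19285²·(1 − 2463/19285)·132.9/2463 = 1.7504828 × 10^7.
Sum = 2.0717197 × 10^7.
SE = √(2.0717197 × 10^7) = 4551.6.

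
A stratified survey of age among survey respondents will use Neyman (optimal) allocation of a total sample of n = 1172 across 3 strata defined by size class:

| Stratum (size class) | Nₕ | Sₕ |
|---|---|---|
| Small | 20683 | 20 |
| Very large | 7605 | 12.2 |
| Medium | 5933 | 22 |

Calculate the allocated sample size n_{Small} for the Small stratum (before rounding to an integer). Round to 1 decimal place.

761.1

Neyman allocation: nₕ = n·NₕSₕ / Σⱼ NⱼSⱼ.
Σ NⱼSⱼ = 20683·20 + 7605·12.2 + 5933·22 = 636967.
n_{Small} = 1172·20683·20 / 636967 = 761.1.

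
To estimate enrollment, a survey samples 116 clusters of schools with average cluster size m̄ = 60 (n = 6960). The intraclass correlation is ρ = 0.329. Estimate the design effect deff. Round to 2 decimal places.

20.41

deff = 1 + (60 − 1)·0.329 = 1 + 19.411 = 20.411.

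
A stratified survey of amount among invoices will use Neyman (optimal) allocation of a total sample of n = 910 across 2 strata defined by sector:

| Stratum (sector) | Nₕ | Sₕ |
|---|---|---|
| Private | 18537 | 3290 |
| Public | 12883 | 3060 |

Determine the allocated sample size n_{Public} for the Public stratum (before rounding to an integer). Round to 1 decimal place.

Neyman allocation: nₕ = n·NₕSₕ / Σⱼ NⱼSⱼ.
Σ NⱼSⱼ = 18537·3290 + 12883·3060 = 1.0040871 × 10^8.
n_{Public} = 910·12883·3060 / (1.0040871 × 10^8) = 357.3.

357.3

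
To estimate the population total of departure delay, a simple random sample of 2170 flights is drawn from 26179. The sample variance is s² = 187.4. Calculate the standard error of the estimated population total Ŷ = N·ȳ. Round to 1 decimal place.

7367.5

Var(Ŷ) = N²·Var(ȳ) = N²·(1 − n/N)·s²/n.
f = 2170/26179 = 0.08289087; Var(ȳ) = 0.91710913·187.4/2170 = 0.079201038.
Var(Ŷ) = 26179² · 0.079201038 = 5.4279643 × 10^7.
SE(Ŷ) = √(5.4279643 × 10^7) = 7367.5.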